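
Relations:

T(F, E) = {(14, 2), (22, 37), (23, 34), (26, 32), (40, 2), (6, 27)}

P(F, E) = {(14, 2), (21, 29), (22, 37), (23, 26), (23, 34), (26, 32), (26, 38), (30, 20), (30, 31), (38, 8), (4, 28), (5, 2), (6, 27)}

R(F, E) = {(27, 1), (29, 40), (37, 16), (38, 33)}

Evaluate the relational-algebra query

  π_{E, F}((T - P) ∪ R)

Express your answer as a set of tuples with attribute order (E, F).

{(1, 27), (16, 37), (2, 40), (33, 38), (40, 29)}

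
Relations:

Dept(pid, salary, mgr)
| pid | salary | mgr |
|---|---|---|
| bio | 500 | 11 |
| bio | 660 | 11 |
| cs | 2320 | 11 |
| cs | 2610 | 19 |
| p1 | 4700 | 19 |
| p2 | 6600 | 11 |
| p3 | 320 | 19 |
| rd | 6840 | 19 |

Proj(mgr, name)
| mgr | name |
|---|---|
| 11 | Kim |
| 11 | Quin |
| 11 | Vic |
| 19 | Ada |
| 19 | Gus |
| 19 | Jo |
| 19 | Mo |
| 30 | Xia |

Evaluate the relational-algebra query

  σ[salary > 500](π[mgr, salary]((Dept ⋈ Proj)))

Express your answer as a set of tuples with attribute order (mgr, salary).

{(11, 2320), (11, 660), (11, 6600), (19, 2610), (19, 4700), (19, 6840)}

Dept ⋈ Proj (natural join on mgr): {(bio, 500, 11, Kim), (bio, 500, 11, Quin), (bio, 500, 11, Vic), (bio, 660, 11, Kim), (bio, 660, 11, Quin), (bio, 660, 11, Vic), (cs, 2320, 11, Kim), (cs, 2320, 11, Quin), (cs, 2320, 11, Vic), (cs, 2610, 19, Ada), (cs, 2610, 19, Gus), (cs, 2610, 19, Jo), (cs, 2610, 19, Mo), (p1, 4700, 19, Ada), (p1, 4700, 19, Gus), (p1, 4700, 19, Jo), (p1, 4700, 19, Mo), (p2, 6600, 11, Kim), (p2, 6600, 11, Quin), (p2, 6600, 11, Vic), (p3, 320, 19, Ada), (p3, 320, 19, Gus), (p3, 320, 19, Jo), (p3, 320, 19, Mo), (rd, 6840, 19, Ada), (rd, 6840, 19, Gus), (rd, 6840, 19, Jo), (rd, 6840, 19, Mo)}
π[mgr, salary]: project onto (mgr, salary) (20 duplicate(s) eliminated) → {(11, 2320), (11, 500), (11, 660), (11, 6600), (19, 2610), (19, 320), (19, 4700), (19, 6840)}
σ[salary > 500]: keep tuples satisfying salary > 500 → {(11, 2320), (11, 660), (11, 6600), (19, 2610), (19, 4700), (19, 6840)}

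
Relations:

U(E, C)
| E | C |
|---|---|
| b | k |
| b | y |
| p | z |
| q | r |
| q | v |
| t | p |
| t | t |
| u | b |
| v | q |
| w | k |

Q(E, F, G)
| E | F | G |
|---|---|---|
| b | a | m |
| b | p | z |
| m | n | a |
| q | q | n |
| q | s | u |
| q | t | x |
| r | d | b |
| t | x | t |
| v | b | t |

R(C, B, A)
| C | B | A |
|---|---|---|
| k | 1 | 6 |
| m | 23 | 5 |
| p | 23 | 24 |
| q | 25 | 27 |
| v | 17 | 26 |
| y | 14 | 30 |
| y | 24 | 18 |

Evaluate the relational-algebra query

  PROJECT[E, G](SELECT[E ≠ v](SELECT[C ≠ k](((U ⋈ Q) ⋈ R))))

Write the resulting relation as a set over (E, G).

{(b, m), (b, z), (q, n), (q, u), (q, x), (t, t)}

Joining U and Q on E yields {(b, k, a, m), (b, k, p, z), (b, y, a, m), (b, y, p, z), (q, r, q, n), (q, r, s, u), (q, r, t, x), (q, v, q, n), (q, v, s, u), (q, v, t, x), (t, p, x, t), (t, t, x, t), (v, q, b, t)}.
Joining (U ⋈ Q) and R on C yields {(b, k, a, m, 1, 6), (b, k, p, z, 1, 6), (b, y, a, m, 14, 30), (b, y, a, m, 24, 18), (b, y, p, z, 14, 30), (b, y, p, z, 24, 18), (q, v, q, n, 17, 26), (q, v, s, u, 17, 26), (q, v, t, x, 17, 26), (t, p, x, t, 23, 24), (v, q, b, t, 25, 27)}.
Selection C ≠ k: {(b, y, a, m, 14, 30), (b, y, a, m, 24, 18), (b, y, p, z, 14, 30), (b, y, p, z, 24, 18), (q, v, q, n, 17, 26), (q, v, s, u, 17, 26), (q, v, t, x, 17, 26), (t, p, x, t, 23, 24), (v, q, b, t, 25, 27)}
Selection E ≠ v: {(b, y, a, m, 14, 30), (b, y, a, m, 24, 18), (b, y, p, z, 14, 30), (b, y, p, z, 24, 18), (q, v, q, n, 17, 26), (q, v, s, u, 17, 26), (q, v, t, x, 17, 26), (t, p, x, t, 23, 24)}
Projecting to E, G (2 duplicate(s) eliminated): {(b, m), (b, z), (q, n), (q, u), (q, x), (t, t)}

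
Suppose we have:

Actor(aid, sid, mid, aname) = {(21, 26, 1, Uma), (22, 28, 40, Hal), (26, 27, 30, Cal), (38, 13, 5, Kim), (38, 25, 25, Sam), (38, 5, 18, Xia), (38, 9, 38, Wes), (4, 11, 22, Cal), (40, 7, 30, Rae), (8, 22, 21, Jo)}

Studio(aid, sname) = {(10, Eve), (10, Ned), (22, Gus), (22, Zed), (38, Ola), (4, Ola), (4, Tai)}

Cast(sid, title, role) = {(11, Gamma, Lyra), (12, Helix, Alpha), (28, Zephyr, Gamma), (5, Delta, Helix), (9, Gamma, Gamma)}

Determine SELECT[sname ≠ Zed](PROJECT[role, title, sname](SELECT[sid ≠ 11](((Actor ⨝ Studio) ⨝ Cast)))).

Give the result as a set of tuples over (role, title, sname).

{(Gamma, Gamma, Ola), (Gamma, Zephyr, Gus), (Helix, Delta, Ola)}

Natural join on aid: {(22, 28, 40, Hal, Gus), (22, 28, 40, Hal, Zed), (38, 13, 5, Kim, Ola), (38, 25, 25, Sam, Ola), (38, 5, 18, Xia, Ola), (38, 9, 38, Wes, Ola), (4, 11, 22, Cal, Ola), (4, 11, 22, Cal, Tai)}
Natural join on sid: {(22, 28, 40, Hal, Gus, Zephyr, Gamma), (22, 28, 40, Hal, Zed, Zephyr, Gamma), (38, 5, 18, Xia, Ola, Delta, Helix), (38, 9, 38, Wes, Ola, Gamma, Gamma), (4, 11, 22, Cal, Ola, Gamma, Lyra), (4, 11, 22, Cal, Tai, Gamma, Lyra)}
Apply σ_{sid ≠ 11}; surviving tuples: {(22, 28, 40, Hal, Gus, Zephyr, Gamma), (22, 28, 40, Hal, Zed, Zephyr, Gamma), (38, 5, 18, Xia, Ola, Delta, Helix), (38, 9, 38, Wes, Ola, Gamma, Gamma)}
Keep only column(s) role, title, sname: {(Gamma, Gamma, Ola), (Gamma, Zephyr, Gus), (Gamma, Zephyr, Zed), (Helix, Delta, Ola)}
Apply σ_{sname ≠ Zed}; surviving tuples: {(Gamma, Gamma, Ola), (Gamma, Zephyr, Gus), (Helix, Delta, Ola)}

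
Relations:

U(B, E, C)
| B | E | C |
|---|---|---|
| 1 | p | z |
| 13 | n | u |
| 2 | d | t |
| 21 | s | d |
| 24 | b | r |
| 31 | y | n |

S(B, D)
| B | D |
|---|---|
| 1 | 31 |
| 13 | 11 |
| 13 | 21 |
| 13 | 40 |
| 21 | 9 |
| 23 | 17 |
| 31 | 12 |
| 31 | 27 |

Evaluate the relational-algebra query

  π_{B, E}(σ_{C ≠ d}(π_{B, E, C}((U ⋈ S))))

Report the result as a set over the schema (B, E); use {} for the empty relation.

Natural join on B: {(1, p, z, 31), (13, n, u, 11), (13, n, u, 21), (13, n, u, 40), (21, s, d, 9), (31, y, n, 12), (31, y, n, 27)}
Keep only column(s) B, E, C (3 duplicate(s) eliminated): {(1, p, z), (13, n, u), (21, s, d), (31, y, n)}
Selection C ≠ d: {(1, p, z), (13, n, u), (31, y, n)}
Keep only column(s) B, E: {(1, p), (13, n), (31, y)}

{(1, p), (13, n), (31, y)}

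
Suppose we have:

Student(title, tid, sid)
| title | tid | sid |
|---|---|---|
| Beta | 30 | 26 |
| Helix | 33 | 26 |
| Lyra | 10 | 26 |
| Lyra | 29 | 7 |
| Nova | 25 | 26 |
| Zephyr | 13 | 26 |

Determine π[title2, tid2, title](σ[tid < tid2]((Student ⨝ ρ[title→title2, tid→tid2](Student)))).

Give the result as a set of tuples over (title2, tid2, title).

ρ[title→title2, tid→tid2]: schema becomes (title2, tid2, sid); tuples unchanged.
Student ⋈ ρ[title→title2, tid→tid2](Student) (natural join on sid): {(Beta, 30, 26, Beta, 30), (Beta, 30, 26, Helix, 33), (Beta, 30, 26, Lyra, 10), (Beta, 30, 26, Nova, 25), (Beta, 30, 26, Zephyr, 13), (Helix, 33, 26, Beta, 30), (Helix, 33, 26, Helix, 33), (Helix, 33, 26, Lyra, 10), (Helix, 33, 26, Nova, 25), (Helix, 33, 26, Zephyr, 13), (Lyra, 10, 26, Beta, 30), (Lyra, 10, 26, Helix, 33), (Lyra, 10, 26, Lyra, 10), (Lyra, 10, 26, Nova, 25), (Lyra, 10, 26, Zephyr, 13), (Lyra, 29, 7, Lyra, 29), (Nova, 25, 26, Beta, 30), (Nova, 25, 26, Helix, 33), (Nova, 25, 26, Lyra, 10), (Nova, 25, 26, Nova, 25), (Nova, 25, 26, Zephyr, 13), (Zephyr, 13, 26, Beta, 30), (Zephyr, 13, 26, Helix, 33), (Zephyr, 13, 26, Lyra, 10), (Zephyr, 13, 26, Nova, 25), (Zephyr, 13, 26, Zephyr, 13)}
Selection tid < tid2: {(Beta, 30, 26, Helix, 33), (Lyra, 10, 26, Beta, 30), (Lyra, 10, 26, Helix, 33), (Lyra, 10, 26, Nova, 25), (Lyra, 10, 26, Zephyr, 13), (Nova, 25, 26, Beta, 30), (Nova, 25, 26, Helix, 33), (Zephyr, 13, 26, Beta, 30), (Zephyr, 13, 26, Helix, 33), (Zephyr, 13, 26, Nova, 25)}
π[title2, tid2, title]: project onto (title2, tid2, title) → {(Beta, 30, Lyra), (Beta, 30, Nova), (Beta, 30, Zephyr), (Helix, 33, Beta), (Helix, 33, Lyra), (Helix, 33, Nova), (Helix, 33, Zephyr), (Nova, 25, Lyra), (Nova, 25, Zephyr), (Zephyr, 13, Lyra)}

{(Beta, 30, Lyra), (Beta, 30, Nova), (Beta, 30, Zephyr), (Helix, 33, Beta), (Helix, 33, Lyra), (Helix, 33, Nova), (Helix, 33, Zephyr), (Nova, 25, Lyra), (Nova, 25, Zephyr), (Zephyr, 13, Lyra)}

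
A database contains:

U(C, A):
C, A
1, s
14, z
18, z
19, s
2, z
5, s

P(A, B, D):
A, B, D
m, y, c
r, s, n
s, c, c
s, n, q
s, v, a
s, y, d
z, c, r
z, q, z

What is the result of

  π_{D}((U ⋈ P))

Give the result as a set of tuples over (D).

{a, c, d, q, r, z}

Natural join on A: {(1, s, c, c), (1, s, n, q), (1, s, v, a), (1, s, y, d), (14, z, c, r), (14, z, q, z), (18, z, c, r), (18, z, q, z), (19, s, c, c), (19, s, n, q), (19, s, v, a), (19, s, y, d), (2, z, c, r), (2, z, q, z), (5, s, c, c), (5, s, n, q), (5, s, v, a), (5, s, y, d)}
Projecting to D (12 duplicate(s) eliminated): {a, c, d, q, r, z}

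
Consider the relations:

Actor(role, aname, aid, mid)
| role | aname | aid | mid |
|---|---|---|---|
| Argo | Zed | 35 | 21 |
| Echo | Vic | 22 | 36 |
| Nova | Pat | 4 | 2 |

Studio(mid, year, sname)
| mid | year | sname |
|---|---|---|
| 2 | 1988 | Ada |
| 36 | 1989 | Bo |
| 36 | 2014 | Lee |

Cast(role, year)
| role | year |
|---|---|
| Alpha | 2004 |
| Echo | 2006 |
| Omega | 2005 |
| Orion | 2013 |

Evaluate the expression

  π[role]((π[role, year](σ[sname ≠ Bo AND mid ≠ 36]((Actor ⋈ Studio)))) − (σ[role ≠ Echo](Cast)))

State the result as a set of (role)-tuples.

{Nova}

Joining Actor and Studio on mid yields {(Echo, Vic, 22, 36, 1989, Bo), (Echo, Vic, 22, 36, 2014, Lee), (Nova, Pat, 4, 2, 1988, Ada)}.
Selection sname ≠ Bo AND mid ≠ 36: {(Nova, Pat, 4, 2, 1988, Ada)}
π_{role, year} gives {(Nova, 1988)}.
Selection role ≠ Echo: {(Alpha, 2004), (Omega, 2005), (Orion, 2013)}
Difference: {(Nova, 1988)} with {(Alpha, 2004), (Omega, 2005), (Orion, 2013)} → {(Nova, 1988)}
π_{role} gives {Nova}.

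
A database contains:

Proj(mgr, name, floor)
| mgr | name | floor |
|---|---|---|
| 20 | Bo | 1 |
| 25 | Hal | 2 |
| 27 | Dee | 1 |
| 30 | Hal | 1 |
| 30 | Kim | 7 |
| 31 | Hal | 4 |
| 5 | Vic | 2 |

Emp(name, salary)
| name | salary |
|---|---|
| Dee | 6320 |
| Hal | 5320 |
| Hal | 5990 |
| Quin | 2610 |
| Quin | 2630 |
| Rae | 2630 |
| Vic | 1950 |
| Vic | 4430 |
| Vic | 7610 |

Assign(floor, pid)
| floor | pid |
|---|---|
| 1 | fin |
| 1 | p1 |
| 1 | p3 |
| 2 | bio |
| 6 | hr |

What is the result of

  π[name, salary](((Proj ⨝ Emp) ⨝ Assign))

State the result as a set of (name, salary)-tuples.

{(Dee, 6320), (Hal, 5320), (Hal, 5990), (Vic, 1950), (Vic, 4430), (Vic, 7610)}

Joining Proj and Emp on name yields {(25, Hal, 2, 5320), (25, Hal, 2, 5990), (27, Dee, 1, 6320), (30, Hal, 1, 5320), (30, Hal, 1, 5990), (31, Hal, 4, 5320), (31, Hal, 4, 5990), (5, Vic, 2, 1950), (5, Vic, 2, 4430), (5, Vic, 2, 7610)}.
Joining (Proj ⨝ Emp) and Assign on floor yields {(25, Hal, 2, 5320, bio), (25, Hal, 2, 5990, bio), (27, Dee, 1, 6320, fin), (27, Dee, 1, 6320, p1), (27, Dee, 1, 6320, p3), (30, Hal, 1, 5320, fin), (30, Hal, 1, 5320, p1), (30, Hal, 1, 5320, p3), (30, Hal, 1, 5990, fin), (30, Hal, 1, 5990, p1), (30, Hal, 1, 5990, p3), (5, Vic, 2, 1950, bio), (5, Vic, 2, 4430, bio), (5, Vic, 2, 7610, bio)}.
Projecting to name, salary (8 duplicate(s) eliminated): {(Dee, 6320), (Hal, 5320), (Hal, 5990), (Vic, 1950), (Vic, 4430), (Vic, 7610)}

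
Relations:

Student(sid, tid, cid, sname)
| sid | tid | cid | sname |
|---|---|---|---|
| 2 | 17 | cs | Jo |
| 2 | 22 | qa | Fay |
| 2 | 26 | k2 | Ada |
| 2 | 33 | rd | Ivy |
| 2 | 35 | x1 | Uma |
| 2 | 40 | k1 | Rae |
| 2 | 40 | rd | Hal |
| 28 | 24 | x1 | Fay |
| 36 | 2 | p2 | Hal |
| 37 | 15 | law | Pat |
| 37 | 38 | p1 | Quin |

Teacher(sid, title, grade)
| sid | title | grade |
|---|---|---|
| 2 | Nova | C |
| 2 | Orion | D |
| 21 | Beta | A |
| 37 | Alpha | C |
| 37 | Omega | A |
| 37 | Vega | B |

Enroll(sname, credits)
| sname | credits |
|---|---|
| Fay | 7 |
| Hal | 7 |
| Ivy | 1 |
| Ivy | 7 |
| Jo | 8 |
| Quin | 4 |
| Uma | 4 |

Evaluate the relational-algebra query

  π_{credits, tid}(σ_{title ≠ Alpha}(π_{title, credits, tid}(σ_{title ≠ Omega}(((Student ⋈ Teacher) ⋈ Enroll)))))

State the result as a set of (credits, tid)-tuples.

{(1, 33), (4, 35), (4, 38), (7, 22), (7, 33), (7, 40), (8, 17)}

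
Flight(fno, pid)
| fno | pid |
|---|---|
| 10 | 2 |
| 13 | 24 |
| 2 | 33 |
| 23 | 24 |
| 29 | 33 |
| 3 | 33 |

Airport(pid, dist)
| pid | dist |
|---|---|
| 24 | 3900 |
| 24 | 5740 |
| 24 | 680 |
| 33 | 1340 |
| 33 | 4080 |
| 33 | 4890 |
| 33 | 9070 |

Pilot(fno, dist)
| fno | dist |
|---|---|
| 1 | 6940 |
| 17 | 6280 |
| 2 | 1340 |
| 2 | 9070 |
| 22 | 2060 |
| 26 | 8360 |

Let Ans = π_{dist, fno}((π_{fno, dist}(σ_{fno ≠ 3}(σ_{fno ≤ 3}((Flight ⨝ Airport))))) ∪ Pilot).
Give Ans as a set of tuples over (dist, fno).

{(1340, 2), (2060, 22), (4080, 2), (4890, 2), (6280, 17), (6940, 1), (8360, 26), (9070, 2)}

Joining Flight and Airport on pid yields {(13, 24, 3900), (13, 24, 5740), (13, 24, 680), (2, 33, 1340), (2, 33, 4080), (2, 33, 4890), (2, 33, 9070), (23, 24, 3900), (23, 24, 5740), (23, 24, 680), (29, 33, 1340), (29, 33, 4080), (29, 33, 4890), (29, 33, 9070), (3, 33, 1340), (3, 33, 4080), (3, 33, 4890), (3, 33, 9070)}.
Apply σ_{fno ≤ 3}; surviving tuples: {(2, 33, 1340), (2, 33, 4080), (2, 33, 4890), (2, 33, 9070), (3, 33, 1340), (3, 33, 4080), (3, 33, 4890), (3, 33, 9070)}
Apply σ_{fno ≠ 3}; surviving tuples: {(2, 33, 1340), (2, 33, 4080), (2, 33, 4890), (2, 33, 9070)}
π[fno, dist]: project onto (fno, dist) → {(2, 1340), (2, 4080), (2, 4890), (2, 9070)}
Set union of the two operands is {(1, 6940), (17, 6280), (2, 1340), (2, 4080), (2, 4890), (2, 9070), (22, 2060), (26, 8360)}.
π[dist, fno]: project onto (dist, fno) → {(1340, 2), (2060, 22), (4080, 2), (4890, 2), (6280, 17), (6940, 1), (8360, 26), (9070, 2)}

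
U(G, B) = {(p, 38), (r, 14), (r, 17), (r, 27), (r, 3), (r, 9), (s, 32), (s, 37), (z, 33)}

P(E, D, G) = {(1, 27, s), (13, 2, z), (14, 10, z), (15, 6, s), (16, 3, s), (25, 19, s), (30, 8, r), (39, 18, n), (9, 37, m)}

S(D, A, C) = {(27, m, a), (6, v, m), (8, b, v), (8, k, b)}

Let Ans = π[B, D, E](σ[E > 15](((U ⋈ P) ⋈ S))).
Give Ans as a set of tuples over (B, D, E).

{(14, 8, 30), (17, 8, 30), (27, 8, 30), (3, 8, 30), (9, 8, 30)}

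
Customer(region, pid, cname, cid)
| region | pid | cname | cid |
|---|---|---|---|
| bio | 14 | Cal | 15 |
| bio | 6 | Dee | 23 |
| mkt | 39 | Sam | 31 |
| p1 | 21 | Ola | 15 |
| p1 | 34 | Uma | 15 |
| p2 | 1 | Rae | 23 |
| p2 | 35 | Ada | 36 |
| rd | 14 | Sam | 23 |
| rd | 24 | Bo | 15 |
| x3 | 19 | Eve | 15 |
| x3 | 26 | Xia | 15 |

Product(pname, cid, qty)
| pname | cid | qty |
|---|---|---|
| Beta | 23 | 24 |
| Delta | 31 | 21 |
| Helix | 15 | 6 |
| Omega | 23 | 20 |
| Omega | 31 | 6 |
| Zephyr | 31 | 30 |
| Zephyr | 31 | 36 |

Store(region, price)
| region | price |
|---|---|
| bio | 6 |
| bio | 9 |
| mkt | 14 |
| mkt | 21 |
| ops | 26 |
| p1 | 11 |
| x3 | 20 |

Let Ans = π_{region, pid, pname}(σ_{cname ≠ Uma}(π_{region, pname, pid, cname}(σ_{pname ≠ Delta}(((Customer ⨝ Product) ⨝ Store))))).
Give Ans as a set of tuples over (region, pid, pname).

Customer ⋈ Product (natural join on cid): {(bio, 14, Cal, 15, Helix, 6), (bio, 6, Dee, 23, Beta, 24), (bio, 6, Dee, 23, Omega, 20), (mkt, 39, Sam, 31, Delta, 21), (mkt, 39, Sam, 31, Omega, 6), (mkt, 39, Sam, 31, Zephyr, 30), (mkt, 39, Sam, 31, Zephyr, 36), (p1, 21, Ola, 15, Helix, 6), (p1, 34, Uma, 15, Helix, 6), (p2, 1, Rae, 23, Beta, 24), (p2, 1, Rae, 23, Omega, 20), (rd, 14, Sam, 23, Beta, 24), (rd, 14, Sam, 23, Omega, 20), (rd, 24, Bo, 15, Helix, 6), (x3, 19, Eve, 15, Helix, 6), (x3, 26, Xia, 15, Helix, 6)}
(Customer ⨝ Product) ⋈ Store (natural join on region): {(bio, 14, Cal, 15, Helix, 6, 6), (bio, 14, Cal, 15, Helix, 6, 9), (bio, 6, Dee, 23, Beta, 24, 6), (bio, 6, Dee, 23, Beta, 24, 9), (bio, 6, Dee, 23, Omega, 20, 6), (bio, 6, Dee, 23, Omega, 20, 9), (mkt, 39, Sam, 31, Delta, 21, 14), (mkt, 39, Sam, 31, Delta, 21, 21), (mkt, 39, Sam, 31, Omega, 6, 14), (mkt, 39, Sam, 31, Omega, 6, 21), (mkt, 39, Sam, 31, Zephyr, 30, 14), (mkt, 39, Sam, 31, Zephyr, 30, 21), (mkt, 39, Sam, 31, Zephyr, 36, 14), (mkt, 39, Sam, 31, Zephyr, 36, 21), (p1, 21, Ola, 15, Helix, 6, 11), (p1, 34, Uma, 15, Helix, 6, 11), (x3, 19, Eve, 15, Helix, 6, 20), (x3, 26, Xia, 15, Helix, 6, 20)}
Selection pname ≠ Delta: {(bio, 14, Cal, 15, Helix, 6, 6), (bio, 14, Cal, 15, Helix, 6, 9), (bio, 6, Dee, 23, Beta, 24, 6), (bio, 6, Dee, 23, Beta, 24, 9), (bio, 6, Dee, 23, Omega, 20, 6), (bio, 6, Dee, 23, Omega, 20, 9), (mkt, 39, Sam, 31, Omega, 6, 14), (mkt, 39, Sam, 31, Omega, 6, 21), (mkt, 39, Sam, 31, Zephyr, 30, 14), (mkt, 39, Sam, 31, Zephyr, 30, 21), (mkt, 39, Sam, 31, Zephyr, 36, 14), (mkt, 39, Sam, 31, Zephyr, 36, 21), (p1, 21, Ola, 15, Helix, 6, 11), (p1, 34, Uma, 15, Helix, 6, 11), (x3, 19, Eve, 15, Helix, 6, 20), (x3, 26, Xia, 15, Helix, 6, 20)}
Projecting to region, pname, pid, cname (7 duplicate(s) eliminated): {(bio, Beta, 6, Dee), (bio, Helix, 14, Cal), (bio, Omega, 6, Dee), (mkt, Omega, 39, Sam), (mkt, Zephyr, 39, Sam), (p1, Helix, 21, Ola), (p1, Helix, 34, Uma), (x3, Helix, 19, Eve), (x3, Helix, 26, Xia)}
Selection cname ≠ Uma: {(bio, Beta, 6, Dee), (bio, Helix, 14, Cal), (bio, Omega, 6, Dee), (mkt, Omega, 39, Sam), (mkt, Zephyr, 39, Sam), (p1, Helix, 21, Ola), (x3, Helix, 19, Eve), (x3, Helix, 26, Xia)}
Projecting to region, pid, pname: {(bio, 14, Helix), (bio, 6, Beta), (bio, 6, Omega), (mkt, 39, Omega), (mkt, 39, Zephyr), (p1, 21, Helix), (x3, 19, Helix), (x3, 26, Helix)}

{(bio, 14, Helix), (bio, 6, Beta), (bio, 6, Omega), (mkt, 39, Omega), (mkt, 39, Zephyr), (p1, 21, Helix), (x3, 19, Helix), (x3, 26, Helix)}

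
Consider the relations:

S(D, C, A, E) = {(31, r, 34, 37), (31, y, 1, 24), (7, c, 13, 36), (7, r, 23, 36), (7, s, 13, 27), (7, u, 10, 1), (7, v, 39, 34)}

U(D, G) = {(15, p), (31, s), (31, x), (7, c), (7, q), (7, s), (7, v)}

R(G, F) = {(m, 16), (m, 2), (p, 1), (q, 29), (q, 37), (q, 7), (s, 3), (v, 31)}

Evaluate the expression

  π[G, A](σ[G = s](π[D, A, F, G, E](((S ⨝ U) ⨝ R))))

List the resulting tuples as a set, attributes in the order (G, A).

Joining S and U on D yields {(31, r, 34, 37, s), (31, r, 34, 37, x), (31, y, 1, 24, s), (31, y, 1, 24, x), (7, c, 13, 36, c), (7, c, 13, 36, q), (7, c, 13, 36, s), (7, c, 13, 36, v), (7, r, 23, 36, c), (7, r, 23, 36, q), (7, r, 23, 36, s), (7, r, 23, 36, v), (7, s, 13, 27, c), (7, s, 13, 27, q), (7, s, 13, 27, s), (7, s, 13, 27, v), (7, u, 10, 1, c), (7, u, 10, 1, q), (7, u, 10, 1, s), (7, u, 10, 1, v), (7, v, 39, 34, c), (7, v, 39, 34, q), (7, v, 39, 34, s), (7, v, 39, 34, v)}.
Joining (S ⨝ U) and R on G yields {(31, r, 34, 37, s, 3), (31, y, 1, 24, s, 3), (7, c, 13, 36, q, 29), (7, c, 13, 36, q, 37), (7, c, 13, 36, q, 7), (7, c, 13, 36, s, 3), (7, c, 13, 36, v, 31), (7, r, 23, 36, q, 29), (7, r, 23, 36, q, 37), (7, r, 23, 36, q, 7), (7, r, 23, 36, s, 3), (7, r, 23, 36, v, 31), (7, s, 13, 27, q, 29), (7, s, 13, 27, q, 37), (7, s, 13, 27, q, 7), (7, s, 13, 27, s, 3), (7, s, 13, 27, v, 31), (7, u, 10, 1, q, 29), (7, u, 10, 1, q, 37), (7, u, 10, 1, q, 7), (7, u, 10, 1, s, 3), (7, u, 10, 1, v, 31), (7, v, 39, 34, q, 29), (7, v, 39, 34, q, 37), (7, v, 39, 34, q, 7), (7, v, 39, 34, s, 3), (7, v, 39, 34, v, 31)}.
Keep only column(s) D, A, F, G, E: {(31, 1, 3, s, 24), (31, 34, 3, s, 37), (7, 10, 29, q, 1), (7, 10, 3, s, 1), (7, 10, 31, v, 1), (7, 10, 37, q, 1), (7, 10, 7, q, 1), (7, 13, 29, q, 27), (7, 13, 29, q, 36), (7, 13, 3, s, 27), (7, 13, 3, s, 36), (7, 13, 31, v, 27), (7, 13, 31, v, 36), (7, 13, 37, q, 27), (7, 13, 37, q, 36), (7, 13, 7, q, 27), (7, 13, 7, q, 36), (7, 23, 29, q, 36), (7, 23, 3, s, 36), (7, 23, 31, v, 36), (7, 23, 37, q, 36), (7, 23, 7, q, 36), (7, 39, 29, q, 34), (7, 39, 3, s, 34), (7, 39, 31, v, 34), (7, 39, 37, q, 34), (7, 39, 7, q, 34)}
Selection G = s: {(31, 1, 3, s, 24), (31, 34, 3, s, 37), (7, 10, 3, s, 1), (7, 13, 3, s, 27), (7, 13, 3, s, 36), (7, 23, 3, s, 36), (7, 39, 3, s, 34)}
Keep only column(s) G, A (1 duplicate(s) eliminated): {(s, 1), (s, 10), (s, 13), (s, 23), (s, 34), (s, 39)}

{(s, 1), (s, 10), (s, 13), (s, 23), (s, 34), (s, 39)}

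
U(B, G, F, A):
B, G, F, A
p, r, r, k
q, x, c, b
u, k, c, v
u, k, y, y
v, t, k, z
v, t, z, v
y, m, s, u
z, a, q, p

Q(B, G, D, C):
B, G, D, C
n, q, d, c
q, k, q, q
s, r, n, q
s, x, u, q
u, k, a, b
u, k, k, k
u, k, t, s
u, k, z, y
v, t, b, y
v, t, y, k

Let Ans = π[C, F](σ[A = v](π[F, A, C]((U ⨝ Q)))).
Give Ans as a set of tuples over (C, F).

{(b, c), (k, c), (k, z), (s, c), (y, c), (y, z)}

Natural join on B, G: {(u, k, c, v, a, b), (u, k, c, v, k, k), (u, k, c, v, t, s), (u, k, c, v, z, y), (u, k, y, y, a, b), (u, k, y, y, k, k), (u, k, y, y, t, s), (u, k, y, y, z, y), (v, t, k, z, b, y), (v, t, k, z, y, k), (v, t, z, v, b, y), (v, t, z, v, y, k)}
π[F, A, C]: project onto (F, A, C) → {(c, v, b), (c, v, k), (c, v, s), (c, v, y), (k, z, k), (k, z, y), (y, y, b), (y, y, k), (y, y, s), (y, y, y), (z, v, k), (z, v, y)}
Filtering on A = v leaves {(c, v, b), (c, v, k), (c, v, s), (c, v, y), (z, v, k), (z, v, y)}.
π[C, F]: project onto (C, F) → {(b, c), (k, c), (k, z), (s, c), (y, c), (y, z)}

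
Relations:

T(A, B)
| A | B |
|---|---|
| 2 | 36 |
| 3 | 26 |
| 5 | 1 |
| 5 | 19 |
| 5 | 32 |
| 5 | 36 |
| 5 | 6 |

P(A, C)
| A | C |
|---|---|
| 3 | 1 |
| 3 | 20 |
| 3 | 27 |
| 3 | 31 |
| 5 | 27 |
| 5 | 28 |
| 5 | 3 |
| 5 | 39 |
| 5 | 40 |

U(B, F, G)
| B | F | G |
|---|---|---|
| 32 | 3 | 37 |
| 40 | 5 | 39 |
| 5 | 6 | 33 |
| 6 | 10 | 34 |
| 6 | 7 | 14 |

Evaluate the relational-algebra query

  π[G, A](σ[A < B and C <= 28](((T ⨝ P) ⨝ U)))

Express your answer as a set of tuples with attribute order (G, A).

Natural join on A: {(3, 26, 1), (3, 26, 20), (3, 26, 27), (3, 26, 31), (5, 1, 27), (5, 1, 28), (5, 1, 3), (5, 1, 39), (5, 1, 40), (5, 19, 27), (5, 19, 28), (5, 19, 3), (5, 19, 39), (5, 19, 40), (5, 32, 27), (5, 32, 28), (5, 32, 3), (5, 32, 39), (5, 32, 40), (5, 36, 27), (5, 36, 28), (5, 36, 3), (5, 36, 39), (5, 36, 40), (5, 6, 27), (5, 6, 28), (5, 6, 3), (5, 6, 39), (5, 6, 40)}
Natural join on B: {(5, 32, 27, 3, 37), (5, 32, 28, 3, 37), (5, 32, 3, 3, 37), (5, 32, 39, 3, 37), (5, 32, 40, 3, 37), (5, 6, 27, 10, 34), (5, 6, 27, 7, 14), (5, 6, 28, 10, 34), (5, 6, 28, 7, 14), (5, 6, 3, 10, 34), (5, 6, 3, 7, 14), (5, 6, 39, 10, 34), (5, 6, 39, 7, 14), (5, 6, 40, 10, 34), (5, 6, 40, 7, 14)}
σ[A < B and C <= 28]: keep tuples satisfying A < B and C <= 28 → {(5, 32, 27, 3, 37), (5, 32, 28, 3, 37), (5, 32, 3, 3, 37), (5, 6, 27, 10, 34), (5, 6, 27, 7, 14), (5, 6, 28, 10, 34), (5, 6, 28, 7, 14), (5, 6, 3, 10, 34), (5, 6, 3, 7, 14)}
Projecting to G, A (6 duplicate(s) eliminated): {(14, 5), (34, 5), (37, 5)}

{(14, 5), (34, 5), (37, 5)}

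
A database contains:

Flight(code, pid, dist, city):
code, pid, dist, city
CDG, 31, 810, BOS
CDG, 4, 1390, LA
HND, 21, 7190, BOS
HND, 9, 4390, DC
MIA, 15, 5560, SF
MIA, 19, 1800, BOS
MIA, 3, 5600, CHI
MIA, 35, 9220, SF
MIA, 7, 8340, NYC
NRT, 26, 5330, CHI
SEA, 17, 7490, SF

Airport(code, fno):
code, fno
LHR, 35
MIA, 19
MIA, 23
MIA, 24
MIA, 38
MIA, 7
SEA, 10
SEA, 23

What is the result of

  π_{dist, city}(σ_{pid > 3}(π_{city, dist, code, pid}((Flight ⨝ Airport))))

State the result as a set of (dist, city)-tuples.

{(1800, BOS), (5560, SF), (7490, SF), (8340, NYC), (9220, SF)}

Flight ⋈ Airport (natural join on code): {(MIA, 15, 5560, SF, 19), (MIA, 15, 5560, SF, 23), (MIA, 15, 5560, SF, 24), (MIA, 15, 5560, SF, 38), (MIA, 15, 5560, SF, 7), (MIA, 19, 1800, BOS, 19), (MIA, 19, 1800, BOS, 23), (MIA, 19, 1800, BOS, 24), (MIA, 19, 1800, BOS, 38), (MIA, 19, 1800, BOS, 7), (MIA, 3, 5600, CHI, 19), (MIA, 3, 5600, CHI, 23), (MIA, 3, 5600, CHI, 24), (MIA, 3, 5600, CHI, 38), (MIA, 3, 5600, CHI, 7), (MIA, 35, 9220, SF, 19), (MIA, 35, 9220, SF, 23), (MIA, 35, 9220, SF, 24), (MIA, 35, 9220, SF, 38), (MIA, 35, 9220, SF, 7), (MIA, 7, 8340, NYC, 19), (MIA, 7, 8340, NYC, 23), (MIA, 7, 8340, NYC, 24), (MIA, 7, 8340, NYC, 38), (MIA, 7, 8340, NYC, 7), (SEA, 17, 7490, SF, 10), (SEA, 17, 7490, SF, 23)}
Projecting to city, dist, code, pid (21 duplicate(s) eliminated): {(BOS, 1800, MIA, 19), (CHI, 5600, MIA, 3), (NYC, 8340, MIA, 7), (SF, 5560, MIA, 15), (SF, 7490, SEA, 17), (SF, 9220, MIA, 35)}
Selection pid > 3: {(BOS, 1800, MIA, 19), (NYC, 8340, MIA, 7), (SF, 5560, MIA, 15), (SF, 7490, SEA, 17), (SF, 9220, MIA, 35)}
Projecting to dist, city: {(1800, BOS), (5560, SF), (7490, SF), (8340, NYC), (9220, SF)}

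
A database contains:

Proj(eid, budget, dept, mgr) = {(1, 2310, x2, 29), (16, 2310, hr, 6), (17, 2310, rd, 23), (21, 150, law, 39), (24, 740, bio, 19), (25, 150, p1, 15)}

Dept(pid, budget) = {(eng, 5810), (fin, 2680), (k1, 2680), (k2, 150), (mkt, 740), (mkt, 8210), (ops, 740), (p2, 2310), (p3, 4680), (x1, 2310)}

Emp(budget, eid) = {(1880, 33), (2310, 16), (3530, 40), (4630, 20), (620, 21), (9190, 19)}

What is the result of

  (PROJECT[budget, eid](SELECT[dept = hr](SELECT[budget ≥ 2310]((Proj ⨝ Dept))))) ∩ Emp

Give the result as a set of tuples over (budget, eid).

Joining Proj and Dept on budget yields {(1, 2310, x2, 29, p2), (1, 2310, x2, 29, x1), (16, 2310, hr, 6, p2), (16, 2310, hr, 6, x1), (17, 2310, rd, 23, p2), (17, 2310, rd, 23, x1), (21, 150, law, 39, k2), (24, 740, bio, 19, mkt), (24, 740, bio, 19, ops), (25, 150, p1, 15, k2)}.
Filtering on budget ≥ 2310 leaves {(1, 2310, x2, 29, p2), (1, 2310, x2, 29, x1), (16, 2310, hr, 6, p2), (16, 2310, hr, 6, x1), (17, 2310, rd, 23, p2), (17, 2310, rd, 23, x1)}.
Filtering on dept = hr leaves {(16, 2310, hr, 6, p2), (16, 2310, hr, 6, x1)}.
Keep only column(s) budget, eid (1 duplicate(s) eliminated): {(2310, 16)}
Intersection: {(2310, 16)} with {(1880, 33), (2310, 16), (3530, 40), (4630, 20), (620, 21), (9190, 19)} → {(2310, 16)}

{(2310, 16)}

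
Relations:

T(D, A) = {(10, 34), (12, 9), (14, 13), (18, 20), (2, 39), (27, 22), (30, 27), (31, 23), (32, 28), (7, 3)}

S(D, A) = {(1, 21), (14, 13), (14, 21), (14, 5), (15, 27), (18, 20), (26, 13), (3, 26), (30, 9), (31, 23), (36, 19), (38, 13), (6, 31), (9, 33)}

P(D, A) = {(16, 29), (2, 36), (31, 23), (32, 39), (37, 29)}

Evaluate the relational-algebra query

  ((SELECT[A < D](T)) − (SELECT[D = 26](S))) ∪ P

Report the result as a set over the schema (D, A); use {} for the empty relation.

{(12, 9), (14, 13), (16, 29), (2, 36), (27, 22), (30, 27), (31, 23), (32, 28), (32, 39), (37, 29), (7, 3)}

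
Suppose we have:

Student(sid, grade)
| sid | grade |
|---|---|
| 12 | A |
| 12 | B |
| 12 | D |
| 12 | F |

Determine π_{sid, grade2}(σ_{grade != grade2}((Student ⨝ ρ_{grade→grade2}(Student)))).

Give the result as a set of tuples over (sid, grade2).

{(12, A), (12, B), (12, D), (12, F)}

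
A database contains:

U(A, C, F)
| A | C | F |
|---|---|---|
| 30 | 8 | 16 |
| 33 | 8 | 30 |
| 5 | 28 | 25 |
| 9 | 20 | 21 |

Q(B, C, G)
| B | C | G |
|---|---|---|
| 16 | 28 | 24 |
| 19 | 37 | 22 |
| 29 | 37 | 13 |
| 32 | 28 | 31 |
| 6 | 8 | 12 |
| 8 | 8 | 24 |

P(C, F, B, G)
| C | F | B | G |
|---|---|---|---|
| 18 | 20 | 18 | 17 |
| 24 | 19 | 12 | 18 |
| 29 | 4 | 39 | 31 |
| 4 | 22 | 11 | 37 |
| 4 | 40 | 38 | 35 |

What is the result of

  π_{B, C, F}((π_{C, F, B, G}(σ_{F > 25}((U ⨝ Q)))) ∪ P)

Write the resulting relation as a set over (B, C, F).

Joining U and Q on C yields {(30, 8, 16, 6, 12), (30, 8, 16, 8, 24), (33, 8, 30, 6, 12), (33, 8, 30, 8, 24), (5, 28, 25, 16, 24), (5, 28, 25, 32, 31)}.
Apply σ_{F > 25}; surviving tuples: {(33, 8, 30, 6, 12), (33, 8, 30, 8, 24)}
Keep only column(s) C, F, B, G: {(8, 30, 6, 12), (8, 30, 8, 24)}
Taking the union: {(18, 20, 18, 17), (24, 19, 12, 18), (29, 4, 39, 31), (4, 22, 11, 37), (4, 40, 38, 35), (8, 30, 6, 12), (8, 30, 8, 24)}
Keep only column(s) B, C, F: {(11, 4, 22), (12, 24, 19), (18, 18, 20), (38, 4, 40), (39, 29, 4), (6, 8, 30), (8, 8, 30)}

{(11, 4, 22), (12, 24, 19), (18, 18, 20), (38, 4, 40), (39, 29, 4), (6, 8, 30), (8, 8, 30)}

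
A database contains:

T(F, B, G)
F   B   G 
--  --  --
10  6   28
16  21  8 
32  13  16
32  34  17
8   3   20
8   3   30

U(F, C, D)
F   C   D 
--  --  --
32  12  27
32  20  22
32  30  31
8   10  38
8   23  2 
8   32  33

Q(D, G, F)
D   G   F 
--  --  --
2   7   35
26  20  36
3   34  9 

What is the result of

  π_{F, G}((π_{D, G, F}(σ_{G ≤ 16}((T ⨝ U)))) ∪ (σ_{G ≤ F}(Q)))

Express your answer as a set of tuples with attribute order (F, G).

Joining T and U on F yields {(32, 13, 16, 12, 27), (32, 13, 16, 20, 22), (32, 13, 16, 30, 31), (32, 34, 17, 12, 27), (32, 34, 17, 20, 22), (32, 34, 17, 30, 31), (8, 3, 20, 10, 38), (8, 3, 20, 23, 2), (8, 3, 20, 32, 33), (8, 3, 30, 10, 38), (8, 3, 30, 23, 2), (8, 3, 30, 32, 33)}.
σ[G ≤ 16]: keep tuples satisfying G ≤ 16 → {(32, 13, 16, 12, 27), (32, 13, 16, 20, 22), (32, 13, 16, 30, 31)}
Projecting to D, G, F: {(22, 16, 32), (27, 16, 32), (31, 16, 32)}
σ[G ≤ F]: keep tuples satisfying G ≤ F → {(2, 7, 35), (26, 20, 36)}
Taking the union: {(2, 7, 35), (22, 16, 32), (26, 20, 36), (27, 16, 32), (31, 16, 32)}
Projecting to F, G (2 duplicate(s) eliminated): {(32, 16), (35, 7), (36, 20)}

{(32, 16), (35, 7), (36, 20)}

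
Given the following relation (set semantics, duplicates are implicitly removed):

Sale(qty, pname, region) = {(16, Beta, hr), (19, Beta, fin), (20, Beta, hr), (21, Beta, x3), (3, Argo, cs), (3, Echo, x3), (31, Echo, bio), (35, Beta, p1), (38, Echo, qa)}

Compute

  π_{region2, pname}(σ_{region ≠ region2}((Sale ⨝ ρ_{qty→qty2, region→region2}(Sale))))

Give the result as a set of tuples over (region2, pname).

{(bio, Echo), (fin, Beta), (hr, Beta), (p1, Beta), (qa, Echo), (x3, Beta), (x3, Echo)}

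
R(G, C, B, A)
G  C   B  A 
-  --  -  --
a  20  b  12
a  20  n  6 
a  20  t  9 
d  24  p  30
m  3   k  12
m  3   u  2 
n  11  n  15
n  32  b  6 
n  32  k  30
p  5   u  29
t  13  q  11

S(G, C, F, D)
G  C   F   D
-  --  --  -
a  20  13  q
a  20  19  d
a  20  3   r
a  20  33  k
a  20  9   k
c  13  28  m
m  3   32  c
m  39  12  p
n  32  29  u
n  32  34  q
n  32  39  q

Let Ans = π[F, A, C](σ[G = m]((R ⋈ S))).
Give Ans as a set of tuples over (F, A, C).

Joining R and S on G, C yields {(a, 20, b, 12, 13, q), (a, 20, b, 12, 19, d), (a, 20, b, 12, 3, r), (a, 20, b, 12, 33, k), (a, 20, b, 12, 9, k), (a, 20, n, 6, 13, q), (a, 20, n, 6, 19, d), (a, 20, n, 6, 3, r), (a, 20, n, 6, 33, k), (a, 20, n, 6, 9, k), (a, 20, t, 9, 13, q), (a, 20, t, 9, 19, d), (a, 20, t, 9, 3, r), (a, 20, t, 9, 33, k), (a, 20, t, 9, 9, k), (m, 3, k, 12, 32, c), (m, 3, u, 2, 32, c), (n, 32, b, 6, 29, u), (n, 32, b, 6, 34, q), (n, 32, b, 6, 39, q), (n, 32, k, 30, 29, u), (n, 32, k, 30, 34, q), (n, 32, k, 30, 39, q)}.
σ[G = m]: keep tuples satisfying G = m → {(m, 3, k, 12, 32, c), (m, 3, u, 2, 32, c)}
π[F, A, C]: project onto (F, A, C) → {(32, 12, 3), (32, 2, 3)}

{(32, 12, 3), (32, 2, 3)}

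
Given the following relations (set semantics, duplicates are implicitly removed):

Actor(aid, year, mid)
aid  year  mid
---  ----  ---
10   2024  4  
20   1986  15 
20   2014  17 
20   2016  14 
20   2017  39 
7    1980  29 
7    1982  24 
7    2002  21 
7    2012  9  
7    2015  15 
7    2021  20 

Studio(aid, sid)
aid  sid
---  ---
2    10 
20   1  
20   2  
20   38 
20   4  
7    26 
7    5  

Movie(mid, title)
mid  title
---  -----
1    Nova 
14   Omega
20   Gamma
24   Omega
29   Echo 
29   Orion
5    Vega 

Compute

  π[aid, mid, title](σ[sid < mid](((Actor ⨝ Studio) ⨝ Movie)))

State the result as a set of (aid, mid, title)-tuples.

Joining Actor and Studio on aid yields {(20, 1986, 15, 1), (20, 1986, 15, 2), (20, 1986, 15, 38), (20, 1986, 15, 4), (20, 2014, 17, 1), (20, 2014, 17, 2), (20, 2014, 17, 38), (20, 2014, 17, 4), (20, 2016, 14, 1), (20, 2016, 14, 2), (20, 2016, 14, 38), (20, 2016, 14, 4), (20, 2017, 39, 1), (20, 2017, 39, 2), (20, 2017, 39, 38), (20, 2017, 39, 4), (7, 1980, 29, 26), (7, 1980, 29, 5), (7, 1982, 24, 26), (7, 1982, 24, 5), (7, 2002, 21, 26), (7, 2002, 21, 5), (7, 2012, 9, 26), (7, 2012, 9, 5), (7, 2015, 15, 26), (7, 2015, 15, 5), (7, 2021, 20, 26), (7, 2021, 20, 5)}.
Joining (Actor ⨝ Studio) and Movie on mid yields {(20, 2016, 14, 1, Omega), (20, 2016, 14, 2, Omega), (20, 2016, 14, 38, Omega), (20, 2016, 14, 4, Omega), (7, 1980, 29, 26, Echo), (7, 1980, 29, 26, Orion), (7, 1980, 29, 5, Echo), (7, 1980, 29, 5, Orion), (7, 1982, 24, 26, Omega), (7, 1982, 24, 5, Omega), (7, 2021, 20, 26, Gamma), (7, 2021, 20, 5, Gamma)}.
Filtering on sid < mid leaves {(20, 2016, 14, 1, Omega), (20, 2016, 14, 2, Omega), (20, 2016, 14, 4, Omega), (7, 1980, 29, 26, Echo), (7, 1980, 29, 26, Orion), (7, 1980, 29, 5, Echo), (7, 1980, 29, 5, Orion), (7, 1982, 24, 5, Omega), (7, 2021, 20, 5, Gamma)}.
π_{aid, mid, title} gives {(20, 14, Omega), (7, 20, Gamma), (7, 24, Omega), (7, 29, Echo), (7, 29, Orion)} (4 duplicate(s) eliminated).

{(20, 14, Omega), (7, 20, Gamma), (7, 24, Omega), (7, 29, Echo), (7, 29, Orion)}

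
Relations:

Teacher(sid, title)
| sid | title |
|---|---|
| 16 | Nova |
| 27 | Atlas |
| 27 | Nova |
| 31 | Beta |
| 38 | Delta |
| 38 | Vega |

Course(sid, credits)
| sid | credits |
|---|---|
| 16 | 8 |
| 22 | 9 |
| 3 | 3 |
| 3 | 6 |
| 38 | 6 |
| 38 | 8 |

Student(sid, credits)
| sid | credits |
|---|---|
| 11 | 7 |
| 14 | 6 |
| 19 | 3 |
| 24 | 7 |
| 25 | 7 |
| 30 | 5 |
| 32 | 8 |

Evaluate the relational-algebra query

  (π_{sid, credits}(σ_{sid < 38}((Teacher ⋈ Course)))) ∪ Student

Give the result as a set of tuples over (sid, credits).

Teacher ⋈ Course (natural join on sid): {(16, Nova, 8), (38, Delta, 6), (38, Delta, 8), (38, Vega, 6), (38, Vega, 8)}
Selection sid < 38: {(16, Nova, 8)}
π_{sid, credits} gives {(16, 8)}.
Taking the union: {(11, 7), (14, 6), (16, 8), (19, 3), (24, 7), (25, 7), (30, 5), (32, 8)}

{(11, 7), (14, 6), (16, 8), (19, 3), (24, 7), (25, 7), (30, 5), (32, 8)}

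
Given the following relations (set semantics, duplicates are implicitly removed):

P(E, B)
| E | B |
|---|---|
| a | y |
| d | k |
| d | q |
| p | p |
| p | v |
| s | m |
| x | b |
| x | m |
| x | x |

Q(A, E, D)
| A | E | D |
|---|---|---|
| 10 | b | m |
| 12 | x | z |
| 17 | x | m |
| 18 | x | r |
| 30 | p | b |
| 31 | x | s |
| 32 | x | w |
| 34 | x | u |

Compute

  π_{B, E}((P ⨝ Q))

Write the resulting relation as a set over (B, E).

Natural join on E: {(p, p, 30, b), (p, v, 30, b), (x, b, 12, z), (x, b, 17, m), (x, b, 18, r), (x, b, 31, s), (x, b, 32, w), (x, b, 34, u), (x, m, 12, z), (x, m, 17, m), (x, m, 18, r), (x, m, 31, s), (x, m, 32, w), (x, m, 34, u), (x, x, 12, z), (x, x, 17, m), (x, x, 18, r), (x, x, 31, s), (x, x, 32, w), (x, x, 34, u)}
π[B, E]: project onto (B, E) (15 duplicate(s) eliminated) → {(b, x), (m, x), (p, p), (v, p), (x, x)}

{(b, x), (m, x), (p, p), (v, p), (x, x)}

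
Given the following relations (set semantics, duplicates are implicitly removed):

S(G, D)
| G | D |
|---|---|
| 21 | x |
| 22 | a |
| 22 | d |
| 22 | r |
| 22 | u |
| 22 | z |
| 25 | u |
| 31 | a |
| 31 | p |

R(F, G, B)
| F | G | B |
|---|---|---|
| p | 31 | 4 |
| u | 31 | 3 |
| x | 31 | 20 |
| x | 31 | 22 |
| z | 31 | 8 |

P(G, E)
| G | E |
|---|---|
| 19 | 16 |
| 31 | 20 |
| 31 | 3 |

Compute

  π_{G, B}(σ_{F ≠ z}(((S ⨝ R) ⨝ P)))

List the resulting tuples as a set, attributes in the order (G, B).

{(31, 20), (31, 22), (31, 3), (31, 4)}

S ⋈ R (natural join on G): {(31, a, p, 4), (31, a, u, 3), (31, a, x, 20), (31, a, x, 22), (31, a, z, 8), (31, p, p, 4), (31, p, u, 3), (31, p, x, 20), (31, p, x, 22), (31, p, z, 8)}
(S ⨝ R) ⋈ P (natural join on G): {(31, a, p, 4, 20), (31, a, p, 4, 3), (31, a, u, 3, 20), (31, a, u, 3, 3), (31, a, x, 20, 20), (31, a, x, 20, 3), (31, a, x, 22, 20), (31, a, x, 22, 3), (31, a, z, 8, 20), (31, a, z, 8, 3), (31, p, p, 4, 20), (31, p, p, 4, 3), (31, p, u, 3, 20), (31, p, u, 3, 3), (31, p, x, 20, 20), (31, p, x, 20, 3), (31, p, x, 22, 20), (31, p, x, 22, 3), (31, p, z, 8, 20), (31, p, z, 8, 3)}
Filtering on F ≠ z leaves {(31, a, p, 4, 20), (31, a, p, 4, 3), (31, a, u, 3, 20), (31, a, u, 3, 3), (31, a, x, 20, 20), (31, a, x, 20, 3), (31, a, x, 22, 20), (31, a, x, 22, 3), (31, p, p, 4, 20), (31, p, p, 4, 3), (31, p, u, 3, 20), (31, p, u, 3, 3), (31, p, x, 20, 20), (31, p, x, 20, 3), (31, p, x, 22, 20), (31, p, x, 22, 3)}.
Projecting to G, B (12 duplicate(s) eliminated): {(31, 20), (31, 22), (31, 3), (31, 4)}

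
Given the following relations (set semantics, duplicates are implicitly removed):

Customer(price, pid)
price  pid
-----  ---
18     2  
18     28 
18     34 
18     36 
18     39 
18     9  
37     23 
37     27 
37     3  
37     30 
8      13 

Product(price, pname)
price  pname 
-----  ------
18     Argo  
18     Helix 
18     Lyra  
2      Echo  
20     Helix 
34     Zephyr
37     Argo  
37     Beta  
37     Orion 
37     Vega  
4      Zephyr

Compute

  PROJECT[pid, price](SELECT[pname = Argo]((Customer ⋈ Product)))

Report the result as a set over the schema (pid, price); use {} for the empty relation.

{(2, 18), (23, 37), (27, 37), (28, 18), (3, 37), (30, 37), (34, 18), (36, 18), (39, 18), (9, 18)}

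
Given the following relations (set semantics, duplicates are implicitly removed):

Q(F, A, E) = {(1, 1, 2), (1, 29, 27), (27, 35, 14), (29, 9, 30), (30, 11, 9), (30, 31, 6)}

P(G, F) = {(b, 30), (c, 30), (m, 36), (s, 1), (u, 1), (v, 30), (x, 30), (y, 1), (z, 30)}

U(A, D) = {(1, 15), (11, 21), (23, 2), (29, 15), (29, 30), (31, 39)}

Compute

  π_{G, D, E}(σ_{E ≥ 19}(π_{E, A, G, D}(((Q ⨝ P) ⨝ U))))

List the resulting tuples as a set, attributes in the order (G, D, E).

{(s, 15, 27), (s, 30, 27), (u, 15, 27), (u, 30, 27), (y, 15, 27), (y, 30, 27)}

Q ⋈ P (natural join on F): {(1, 1, 2, s), (1, 1, 2, u), (1, 1, 2, y), (1, 29, 27, s), (1, 29, 27, u), (1, 29, 27, y), (30, 11, 9, b), (30, 11, 9, c), (30, 11, 9, v), (30, 11, 9, x), (30, 11, 9, z), (30, 31, 6, b), (30, 31, 6, c), (30, 31, 6, v), (30, 31, 6, x), (30, 31, 6, z)}
(Q ⨝ P) ⋈ U (natural join on A): {(1, 1, 2, s, 15), (1, 1, 2, u, 15), (1, 1, 2, y, 15), (1, 29, 27, s, 15), (1, 29, 27, s, 30), (1, 29, 27, u, 15), (1, 29, 27, u, 30), (1, 29, 27, y, 15), (1, 29, 27, y, 30), (30, 11, 9, b, 21), (30, 11, 9, c, 21), (30, 11, 9, v, 21), (30, 11, 9, x, 21), (30, 11, 9, z, 21), (30, 31, 6, b, 39), (30, 31, 6, c, 39), (30, 31, 6, v, 39), (30, 31, 6, x, 39), (30, 31, 6, z, 39)}
π[E, A, G, D]: project onto (E, A, G, D) → {(2, 1, s, 15), (2, 1, u, 15), (2, 1, y, 15), (27, 29, s, 15), (27, 29, s, 30), (27, 29, u, 15), (27, 29, u, 30), (27, 29, y, 15), (27, 29, y, 30), (6, 31, b, 39), (6, 31, c, 39), (6, 31, v, 39), (6, 31, x, 39), (6, 31, z, 39), (9, 11, b, 21), (9, 11, c, 21), (9, 11, v, 21), (9, 11, x, 21), (9, 11, z, 21)}
Selection E ≥ 19: {(27, 29, s, 15), (27, 29, s, 30), (27, 29, u, 15), (27, 29, u, 30), (27, 29, y, 15), (27, 29, y, 30)}
π[G, D, E]: project onto (G, D, E) → {(s, 15, 27), (s, 30, 27), (u, 15, 27), (u, 30, 27), (y, 15, 27), (y, 30, 27)}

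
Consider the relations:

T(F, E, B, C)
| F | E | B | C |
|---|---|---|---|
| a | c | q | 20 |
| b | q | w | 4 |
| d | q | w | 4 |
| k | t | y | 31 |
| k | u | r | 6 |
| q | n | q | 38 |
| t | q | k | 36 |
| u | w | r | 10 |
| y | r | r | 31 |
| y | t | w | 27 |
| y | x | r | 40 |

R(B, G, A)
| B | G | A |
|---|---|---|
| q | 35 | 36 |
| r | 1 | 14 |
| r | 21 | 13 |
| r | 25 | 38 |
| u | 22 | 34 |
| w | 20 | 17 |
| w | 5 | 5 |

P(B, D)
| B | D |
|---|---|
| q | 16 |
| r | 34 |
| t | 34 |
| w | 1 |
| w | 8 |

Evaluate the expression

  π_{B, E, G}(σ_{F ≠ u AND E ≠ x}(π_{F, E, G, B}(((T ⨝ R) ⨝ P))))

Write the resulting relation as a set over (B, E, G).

Natural join on B: {(a, c, q, 20, 35, 36), (b, q, w, 4, 20, 17), (b, q, w, 4, 5, 5), (d, q, w, 4, 20, 17), (d, q, w, 4, 5, 5), (k, u, r, 6, 1, 14), (k, u, r, 6, 21, 13), (k, u, r, 6, 25, 38), (q, n, q, 38, 35, 36), (u, w, r, 10, 1, 14), (u, w, r, 10, 21, 13), (u, w, r, 10, 25, 38), (y, r, r, 31, 1, 14), (y, r, r, 31, 21, 13), (y, r, r, 31, 25, 38), (y, t, w, 27, 20, 17), (y, t, w, 27, 5, 5), (y, x, r, 40, 1, 14), (y, x, r, 40, 21, 13), (y, x, r, 40, 25, 38)}
Natural join on B: {(a, c, q, 20, 35, 36, 16), (b, q, w, 4, 20, 17, 1), (b, q, w, 4, 20, 17, 8), (b, q, w, 4, 5, 5, 1), (b, q, w, 4, 5, 5, 8), (d, q, w, 4, 20, 17, 1), (d, q, w, 4, 20, 17, 8), (d, q, w, 4, 5, 5, 1), (d, q, w, 4, 5, 5, 8), (k, u, r, 6, 1, 14, 34), (k, u, r, 6, 21, 13, 34), (k, u, r, 6, 25, 38, 34), (q, n, q, 38, 35, 36, 16), (u, w, r, 10, 1, 14, 34), (u, w, r, 10, 21, 13, 34), (u, w, r, 10, 25, 38, 34), (y, r, r, 31, 1, 14, 34), (y, r, r, 31, 21, 13, 34), (y, r, r, 31, 25, 38, 34), (y, t, w, 27, 20, 17, 1), (y, t, w, 27, 20, 17, 8), (y, t, w, 27, 5, 5, 1), (y, t, w, 27, 5, 5, 8), (y, x, r, 40, 1, 14, 34), (y, x, r, 40, 21, 13, 34), (y, x, r, 40, 25, 38, 34)}
π[F, E, G, B]: project onto (F, E, G, B) (6 duplicate(s) eliminated) → {(a, c, 35, q), (b, q, 20, w), (b, q, 5, w), (d, q, 20, w), (d, q, 5, w), (k, u, 1, r), (k, u, 21, r), (k, u, 25, r), (q, n, 35, q), (u, w, 1, r), (u, w, 21, r), (u, w, 25, r), (y, r, 1, r), (y, r, 21, r), (y, r, 25, r), (y, t, 20, w), (y, t, 5, w), (y, x, 1, r), (y, x, 21, r), (y, x, 25, r)}
Selection F ≠ u AND E ≠ x: {(a, c, 35, q), (b, q, 20, w), (b, q, 5, w), (d, q, 20, w), (d, q, 5, w), (k, u, 1, r), (k, u, 21, r), (k, u, 25, r), (q, n, 35, q), (y, r, 1, r), (y, r, 21, r), (y, r, 25, r), (y, t, 20, w), (y, t, 5, w)}
π[B, E, G]: project onto (B, E, G) (2 duplicate(s) eliminated) → {(q, c, 35), (q, n, 35), (r, r, 1), (r, r, 21), (r, r, 25), (r, u, 1), (r, u, 21), (r, u, 25), (w, q, 20), (w, q, 5), (w, t, 20), (w, t, 5)}

{(q, c, 35), (q, n, 35), (r, r, 1), (r, r, 21), (r, r, 25), (r, u, 1), (r, u, 21), (r, u, 25), (w, q, 20), (w, q, 5), (w, t, 20), (w, t, 5)}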